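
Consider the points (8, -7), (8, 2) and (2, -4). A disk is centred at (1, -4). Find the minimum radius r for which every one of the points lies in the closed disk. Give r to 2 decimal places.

9.22

The required radius is the distance from (1, -4) to the farthest point.
Squared distances: 58, 85, 1.
Maximum is 85, attained at (8, 2).
r = √85 ≈ 9.22.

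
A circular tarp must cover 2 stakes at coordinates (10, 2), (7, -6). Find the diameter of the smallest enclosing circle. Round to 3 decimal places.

The smallest circle enclosing two points has them as diameter endpoints.
Centre = midpoint = (8.5, -2); r² = |(10, 2)−(7, -6)|²/4 = 73/4 = 18.25.
Diameter = 2r = 2√(18.25) ≈ 8.544.

8.544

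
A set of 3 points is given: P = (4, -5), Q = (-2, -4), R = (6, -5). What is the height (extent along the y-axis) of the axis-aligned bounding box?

1

max y = -4, min y = -5, so height = 1.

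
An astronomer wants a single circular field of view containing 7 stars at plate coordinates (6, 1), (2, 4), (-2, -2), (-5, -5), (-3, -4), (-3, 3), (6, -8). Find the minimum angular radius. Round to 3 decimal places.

A smallest enclosing disk is always determined by at most three of the input points on its boundary.
The farthest pair is (-3, 3)–(6, -8) with squared distance 202. The circle on this segment as diameter has centre (1.5, -2.5) and r² = 202/4 = 50.5.
Check (6, 1): distance² to centre = 32.5 ≤ 50.5, so it lies inside.
All remaining points lie in this disk, and no smaller disk contains both endpoints, so this is the minimum enclosing circle.
r = √(50.5) ≈ 7.106.

7.106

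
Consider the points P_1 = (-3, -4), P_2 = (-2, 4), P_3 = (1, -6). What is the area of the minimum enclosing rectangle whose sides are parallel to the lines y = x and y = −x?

In coordinates u = x + y, v = x − y the rectangle is axis-aligned; the map (x,y)→(u,v) scales areas by 2.
u-values: -7, 2, -5; range = 2 − (-7) = 9.
v-values: 1, -6, 7; range = 7 − (-6) = 13.
Area = (9 × 13) / 2 = 58.5.

58.5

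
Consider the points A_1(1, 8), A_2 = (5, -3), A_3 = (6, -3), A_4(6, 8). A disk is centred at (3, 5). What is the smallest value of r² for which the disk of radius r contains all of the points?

The required radius is the distance from (3, 5) to the farthest point.
Squared distances: 13, 68, 73, 18.
Maximum is 73, attained at A_3.

73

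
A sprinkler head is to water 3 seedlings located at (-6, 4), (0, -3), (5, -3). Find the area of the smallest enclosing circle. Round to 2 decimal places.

Call the three points A, B, C in the order given.
Side lengths²: AB² = 85, AC² = 170, BC² = 25.
Since AC² = 170 ≥ 85 + 25 = 110, the angle opposite AC is not acute, so the smallest enclosing circle has AC as diameter.
Centre = midpoint of AC = (-0.5, 0.5), r² = 170/4 = 42.5.
Area = π·r² = π·42.5 ≈ 133.52.

133.52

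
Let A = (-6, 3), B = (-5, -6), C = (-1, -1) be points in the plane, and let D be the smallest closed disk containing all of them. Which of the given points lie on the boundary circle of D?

Side lengths²: AB² = 82, AC² = 41, BC² = 41.
Since AB² = 82 ≥ 41 + 41 = 82, the angle opposite AB is not acute, so the smallest enclosing circle has AB as diameter.
Centre = midpoint of AB = (-5.5, -1.5), r² = 82/4 = 20.5.
The points at distance exactly r from the centre are A, B, C — 3 points.

A, B, C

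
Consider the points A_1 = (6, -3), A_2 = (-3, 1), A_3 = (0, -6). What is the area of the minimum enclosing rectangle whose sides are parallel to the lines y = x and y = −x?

In coordinates u = x + y, v = x − y the rectangle is axis-aligned; the map (x,y)→(u,v) scales areas by 2.
u-values: 3, -2, -6; range = 3 − (-6) = 9.
v-values: 9, -4, 6; range = 9 − (-4) = 13.
Area = (9 × 13) / 2 = 58.5.

58.5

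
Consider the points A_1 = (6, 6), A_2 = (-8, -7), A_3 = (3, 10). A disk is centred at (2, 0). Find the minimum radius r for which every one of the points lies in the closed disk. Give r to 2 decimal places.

The required radius is the distance from (2, 0) to the farthest point.
Squared distances: 52, 149, 101.
Maximum is 149, attained at A_2.
r = √149 ≈ 12.21.

12.21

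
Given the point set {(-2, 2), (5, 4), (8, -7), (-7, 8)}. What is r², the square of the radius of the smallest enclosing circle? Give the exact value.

By Welzl's lemma the MEC is supported by two points (diametrically opposite) or three points (on a circumcircle).
The farthest pair is (8, -7)–(-7, 8) with squared distance 450. The circle on this segment as diameter has centre (0.5, 0.5) and r² = 450/4 = 112.5.
Check (-2, 2): distance² to centre = 8.5 ≤ 112.5, so it lies inside.
All remaining points lie in this disk, and no smaller disk contains both endpoints, so this is the minimum enclosing circle.

112.5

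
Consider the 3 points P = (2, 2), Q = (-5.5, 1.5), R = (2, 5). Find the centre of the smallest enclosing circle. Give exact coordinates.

(-1.75, 3.25)

Side lengths²: PQ² = 56.5, PR² = 9, QR² = 68.5.
Since QR² = 68.5 ≥ 56.5 + 9 = 65.5, the angle opposite QR is not acute, so the smallest enclosing circle has QR as diameter.
Centre = midpoint of QR = (-1.75, 3.25), r² = 68.5/4 = 17.125.
Centre = (-1.75, 3.25).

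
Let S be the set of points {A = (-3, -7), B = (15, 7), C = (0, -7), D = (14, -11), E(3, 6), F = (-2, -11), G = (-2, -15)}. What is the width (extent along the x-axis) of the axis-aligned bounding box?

max x = 15, min x = -3, so width = 18.

18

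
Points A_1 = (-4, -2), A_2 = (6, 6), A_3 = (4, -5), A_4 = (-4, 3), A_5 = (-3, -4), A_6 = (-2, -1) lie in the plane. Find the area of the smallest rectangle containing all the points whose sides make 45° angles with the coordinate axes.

In coordinates u = x + y, v = x − y the rectangle is axis-aligned; the map (x,y)→(u,v) scales areas by 2.
u-values: -6, 12, -1, -1, -7, -3; range = 12 − (-7) = 19.
v-values: -2, 0, 9, -7, 1, -1; range = 9 − (-7) = 16.
Area = (19 × 16) / 2 = 152.

152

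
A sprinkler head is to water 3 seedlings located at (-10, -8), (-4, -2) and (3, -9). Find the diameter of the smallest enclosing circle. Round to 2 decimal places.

Call the three points A, B, C in the order given.
Side lengths²: AB² = 72, AC² = 170, BC² = 98.
Since AC² = 170 ≥ 98 + 72 = 170, the angle opposite AC is not acute, so the smallest enclosing circle has AC as diameter.
Centre = midpoint of AC = (-3.5, -8.5), r² = 170/4 = 42.5.
Diameter = 2r = 2√(42.5) ≈ 13.04.

13.04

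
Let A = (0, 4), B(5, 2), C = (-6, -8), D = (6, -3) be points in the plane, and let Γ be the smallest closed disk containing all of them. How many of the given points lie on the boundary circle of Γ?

The farthest pair is B–C with squared distance 221. The circle on this segment as diameter has centre (-0.5, -3) and r² = 221/4 = 55.25.
Check A: distance² to centre = 49.25 ≤ 55.25, so it lies inside.
All remaining points lie in this disk, and no smaller disk contains both endpoints, so this is the minimum enclosing circle.
The points at distance exactly r from the centre are B, C — 2 points.

2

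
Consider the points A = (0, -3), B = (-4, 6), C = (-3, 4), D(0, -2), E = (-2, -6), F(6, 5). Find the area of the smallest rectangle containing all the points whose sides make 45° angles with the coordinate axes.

In coordinates u = x + y, v = x − y the rectangle is axis-aligned; the map (x,y)→(u,v) scales areas by 2.
u-values: -3, 2, 1, -2, -8, 11; range = 11 − (-8) = 19.
v-values: 3, -10, -7, 2, 4, 1; range = 4 − (-10) = 14.
Area = (19 × 14) / 2 = 133.

133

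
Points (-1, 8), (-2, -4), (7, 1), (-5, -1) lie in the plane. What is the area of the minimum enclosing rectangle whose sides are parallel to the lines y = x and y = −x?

In coordinates u = x + y, v = x − y the rectangle is axis-aligned; the map (x,y)→(u,v) scales areas by 2.
u-values: 7, -6, 8, -6; range = 8 − (-6) = 14.
v-values: -9, 2, 6, -4; range = 6 − (-9) = 15.
Area = (14 × 15) / 2 = 105.

105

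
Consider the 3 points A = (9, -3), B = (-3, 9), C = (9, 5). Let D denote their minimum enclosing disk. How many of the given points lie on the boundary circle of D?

2

Side lengths²: AB² = 288, AC² = 64, BC² = 160.
Since AB² = 288 ≥ 160 + 64 = 224, the angle opposite AB is not acute, so the smallest enclosing circle has AB as diameter.
Centre = midpoint of AB = (3, 3), r² = 288/4 = 72.
The points at distance exactly r from the centre are A, B — 2 points.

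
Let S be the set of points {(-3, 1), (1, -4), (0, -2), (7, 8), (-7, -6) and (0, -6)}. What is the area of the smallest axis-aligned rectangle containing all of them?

x ranges over [-7, 7], width 14.
y ranges over [-6, 8], height 14.
Area = 14 × 14 = 196.

196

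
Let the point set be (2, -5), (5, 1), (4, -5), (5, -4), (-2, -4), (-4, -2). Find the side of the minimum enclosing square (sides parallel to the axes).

The bounding box has width 9 and height 6.
An axis-aligned square enclosing the set must have side ≥ max(width, height).
So the minimum side is max(9, 6) = 9.

9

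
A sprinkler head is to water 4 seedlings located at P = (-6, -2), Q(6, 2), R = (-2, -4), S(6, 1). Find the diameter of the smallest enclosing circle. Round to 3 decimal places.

12.649

By Welzl's lemma the MEC is supported by two points (diametrically opposite) or three points (on a circumcircle).
The farthest pair is P–Q with squared distance 160. The circle on this segment as diameter has centre (0, 0) and r² = 160/4 = 40.
Check R: distance² to centre = 20 ≤ 40, so it lies inside.
All remaining points lie in this disk, and no smaller disk contains both endpoints, so this is the minimum enclosing circle.
Diameter = 2r = 2√40 ≈ 12.649.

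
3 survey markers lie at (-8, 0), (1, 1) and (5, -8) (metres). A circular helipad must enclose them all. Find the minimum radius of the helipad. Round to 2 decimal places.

7.63

Call the three points A, B, C in the order given.
Side lengths²: AB² = 82, AC² = 233, BC² = 97.
Since AC² = 233 ≥ 97 + 82 = 179, the angle opposite AC is not acute, so the smallest enclosing circle has AC as diameter.
Centre = midpoint of AC = (-1.5, -4), r² = 233/4 = 58.25.
r = √(58.25) ≈ 7.63.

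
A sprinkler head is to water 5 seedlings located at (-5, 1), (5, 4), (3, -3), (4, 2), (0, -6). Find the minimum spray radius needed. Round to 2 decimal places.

5.91

A smallest enclosing disk is always determined by at most three of the input points on its boundary.
The minimum enclosing circle is determined by three boundary points: (-5, 1), (5, 4), (0, -6).
Their circumcentre is (27/34, -5/34) with r² = 20165/578.
The farthest remaining point (4, 2) is at distance² 8605/578 ≤ 20165/578.
r = √(20165/578) ≈ 5.91.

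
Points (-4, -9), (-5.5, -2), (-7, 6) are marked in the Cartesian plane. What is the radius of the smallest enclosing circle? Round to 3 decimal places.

7.649

Call the three points A, B, C in the order given.
Side lengths²: AB² = 51.25, AC² = 234, BC² = 66.25.
Since AC² = 234 ≥ 66.25 + 51.25 = 117.5, the angle opposite AC is not acute, so the smallest enclosing circle has AC as diameter.
Centre = midpoint of AC = (-5.5, -1.5), r² = 234/4 = 58.5.
r = √(58.5) ≈ 7.649.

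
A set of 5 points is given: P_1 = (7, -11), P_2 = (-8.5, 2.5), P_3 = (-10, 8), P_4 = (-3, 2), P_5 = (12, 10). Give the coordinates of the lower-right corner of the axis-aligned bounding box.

(12, -11)

x-range [-10, 12], y-range [-11, 10].
The lower-right corner is (12, -11).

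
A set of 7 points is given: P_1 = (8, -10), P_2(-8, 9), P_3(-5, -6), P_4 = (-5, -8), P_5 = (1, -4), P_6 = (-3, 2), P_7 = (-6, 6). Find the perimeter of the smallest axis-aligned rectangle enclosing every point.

70

Width = max x − min x = 8 − (-8) = 16.
Height = max y − min y = 9 − (-10) = 19.
Perimeter = 2(16 + 19) = 70.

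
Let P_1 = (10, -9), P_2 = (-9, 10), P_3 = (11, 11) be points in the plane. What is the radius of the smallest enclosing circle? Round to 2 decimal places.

Side lengths²: P_1P_2² = 722, P_1P_3² = 401, P_2P_3² = 401.
Since P_1P_2² = 722 < 401 + 401 = 802, the triangle is acute, so the smallest enclosing circle is the circumcircle.
Circumcentre = (61/42, 61/42), r² = 160801/882.
r = √(160801/882) ≈ 13.50.

13.50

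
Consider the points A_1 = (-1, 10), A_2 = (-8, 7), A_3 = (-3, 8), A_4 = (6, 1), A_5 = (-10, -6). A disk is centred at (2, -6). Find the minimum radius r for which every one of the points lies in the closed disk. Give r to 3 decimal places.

16.401

The required radius is the distance from (2, -6) to the farthest point.
Squared distances: 265, 269, 221, 65, 144.
Maximum is 269, attained at A_2.
r = √269 ≈ 16.401.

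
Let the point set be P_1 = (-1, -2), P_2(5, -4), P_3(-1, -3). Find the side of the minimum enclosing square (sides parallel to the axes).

6

The bounding box has width 6 and height 2.
An axis-aligned square enclosing the set must have side ≥ max(width, height).
So the minimum side is max(6, 2) = 6.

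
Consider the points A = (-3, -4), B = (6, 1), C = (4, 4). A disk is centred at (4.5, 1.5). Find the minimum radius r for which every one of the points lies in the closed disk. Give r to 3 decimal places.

9.301

The required radius is the distance from (4.5, 1.5) to the farthest point.
Squared distances: 86.5, 2.5, 6.5.
Maximum is 86.5, attained at A.
r = √(86.5) ≈ 9.301.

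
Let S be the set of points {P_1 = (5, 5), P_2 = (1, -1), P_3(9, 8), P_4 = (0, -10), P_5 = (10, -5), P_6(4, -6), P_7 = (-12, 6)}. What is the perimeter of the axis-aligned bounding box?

80

Width = max x − min x = 10 − (-12) = 22.
Height = max y − min y = 8 − (-10) = 18.
Perimeter = 2(22 + 18) = 80.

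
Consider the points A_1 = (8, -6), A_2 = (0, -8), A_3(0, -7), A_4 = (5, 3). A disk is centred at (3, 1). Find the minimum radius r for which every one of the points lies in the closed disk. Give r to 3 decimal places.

9.487

The required radius is the distance from (3, 1) to the farthest point.
Squared distances: 74, 90, 73, 8.
Maximum is 90, attained at A_2.
r = √90 ≈ 9.487.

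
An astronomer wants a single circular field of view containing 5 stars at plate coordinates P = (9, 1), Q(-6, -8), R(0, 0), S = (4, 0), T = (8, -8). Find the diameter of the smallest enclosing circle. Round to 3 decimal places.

By Welzl's lemma the MEC is supported by two points (diametrically opposite) or three points (on a circumcircle).
The farthest pair is P–Q with squared distance 306. The circle on this segment as diameter has centre (1.5, -3.5) and r² = 306/4 = 76.5.
Check R: distance² to centre = 14.5 ≤ 76.5, so it lies inside.
All remaining points lie in this disk, and no smaller disk contains both endpoints, so this is the minimum enclosing circle.
Diameter = 2r = 2√(76.5) ≈ 17.493.

17.493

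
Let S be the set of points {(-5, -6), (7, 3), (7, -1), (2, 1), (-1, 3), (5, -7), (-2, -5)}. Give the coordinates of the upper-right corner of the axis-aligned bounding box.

(7, 3)

x-range [-5, 7], y-range [-7, 3].
The upper-right corner is (7, 3).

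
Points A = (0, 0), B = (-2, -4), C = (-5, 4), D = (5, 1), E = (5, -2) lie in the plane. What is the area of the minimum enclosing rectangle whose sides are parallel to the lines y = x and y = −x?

In coordinates u = x + y, v = x − y the rectangle is axis-aligned; the map (x,y)→(u,v) scales areas by 2.
u-values: 0, -6, -1, 6, 3; range = 6 − (-6) = 12.
v-values: 0, 2, -9, 4, 7; range = 7 − (-9) = 16.
Area = (12 × 16) / 2 = 96.

96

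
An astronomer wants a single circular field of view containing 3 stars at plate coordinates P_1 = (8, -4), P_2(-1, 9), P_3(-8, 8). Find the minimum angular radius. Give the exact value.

10

Side lengths²: P_1P_2² = 250, P_1P_3² = 400, P_2P_3² = 50.
Since P_1P_3² = 400 ≥ 250 + 50 = 300, the angle opposite P_1P_3 is not acute, so the smallest enclosing circle has P_1P_3 as diameter.
Centre = midpoint of P_1P_3 = (0, 2), r² = 400/4 = 100.
r = √100 = 10.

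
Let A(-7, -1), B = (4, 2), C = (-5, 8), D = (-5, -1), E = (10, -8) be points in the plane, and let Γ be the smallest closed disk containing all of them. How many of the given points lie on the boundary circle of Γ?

The farthest pair is C–E with squared distance 481. The circle on this segment as diameter has centre (2.5, 0) and r² = 481/4 = 120.25.
Check A: distance² to centre = 91.25 ≤ 120.25, so it lies inside.
All remaining points lie in this disk, and no smaller disk contains both endpoints, so this is the minimum enclosing circle.
The points at distance exactly r from the centre are C, E — 2 points.

2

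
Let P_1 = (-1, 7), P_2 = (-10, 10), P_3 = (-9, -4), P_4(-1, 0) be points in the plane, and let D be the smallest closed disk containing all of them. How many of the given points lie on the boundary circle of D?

A smallest enclosing disk is always determined by at most three of the input points on its boundary.
The minimum enclosing circle is determined by three boundary points: P_1, P_2, P_3.
Their circumcentre is (-597/82, 259/82) with r² = 182225/3362.
The farthest remaining point P_4 is at distance² 166153/3362 ≤ 182225/3362.
The points at distance exactly r from the centre are P_1, P_2, P_3 — 3 points.

3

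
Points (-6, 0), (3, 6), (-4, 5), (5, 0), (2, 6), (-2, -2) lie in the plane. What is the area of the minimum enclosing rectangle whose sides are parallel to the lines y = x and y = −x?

In coordinates u = x + y, v = x − y the rectangle is axis-aligned; the map (x,y)→(u,v) scales areas by 2.
u-values: -6, 9, 1, 5, 8, -4; range = 9 − (-6) = 15.
v-values: -6, -3, -9, 5, -4, 0; range = 5 − (-9) = 14.
Area = (15 × 14) / 2 = 105.

105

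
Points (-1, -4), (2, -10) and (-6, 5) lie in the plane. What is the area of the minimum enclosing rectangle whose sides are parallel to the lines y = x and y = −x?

In coordinates u = x + y, v = x − y the rectangle is axis-aligned; the map (x,y)→(u,v) scales areas by 2.
u-values: -5, -8, -1; range = -1 − (-8) = 7.
v-values: 3, 12, -11; range = 12 − (-11) = 23.
Area = (7 × 23) / 2 = 80.5.

80.5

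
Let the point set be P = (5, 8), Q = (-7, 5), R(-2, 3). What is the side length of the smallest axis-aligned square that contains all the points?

12

The bounding box has width 12 and height 5.
An axis-aligned square enclosing the set must have side ≥ max(width, height).
So the minimum side is max(12, 5) = 12.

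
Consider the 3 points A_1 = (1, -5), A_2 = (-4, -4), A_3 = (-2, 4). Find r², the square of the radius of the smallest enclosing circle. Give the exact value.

1105/49

Side lengths²: A_1A_2² = 26, A_1A_3² = 90, A_2A_3² = 68.
Since A_1A_3² = 90 < 68 + 26 = 94, the triangle is acute, so the smallest enclosing circle is the circumcircle.
Circumcentre = (-5/7, -4/7), r² = 1105/49.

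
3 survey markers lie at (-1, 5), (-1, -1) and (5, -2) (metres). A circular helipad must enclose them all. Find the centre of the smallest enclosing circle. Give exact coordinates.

(2, 1.5)

Call the three points A, B, C in the order given.
Side lengths²: AB² = 36, AC² = 85, BC² = 37.
Since AC² = 85 ≥ 37 + 36 = 73, the angle opposite AC is not acute, so the smallest enclosing circle has AC as diameter.
Centre = midpoint of AC = (2, 1.5), r² = 85/4 = 21.25.
Centre = (2, 1.5).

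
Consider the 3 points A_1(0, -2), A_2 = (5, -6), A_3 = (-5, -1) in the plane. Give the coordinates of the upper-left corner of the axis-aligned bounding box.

x-range [-5, 5], y-range [-6, -1].
The upper-left corner is (-5, -1).

(-5, -1)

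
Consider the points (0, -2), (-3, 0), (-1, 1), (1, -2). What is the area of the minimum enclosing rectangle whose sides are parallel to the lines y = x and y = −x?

9

In coordinates u = x + y, v = x − y the rectangle is axis-aligned; the map (x,y)→(u,v) scales areas by 2.
u-values: -2, -3, 0, -1; range = 0 − (-3) = 3.
v-values: 2, -3, -2, 3; range = 3 − (-3) = 6.
Area = (3 × 6) / 2 = 9.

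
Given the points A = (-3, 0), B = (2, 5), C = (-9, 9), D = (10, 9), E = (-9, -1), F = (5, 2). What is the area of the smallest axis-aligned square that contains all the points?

The bounding box has width 19 and height 10.
An axis-aligned square enclosing the set must have side ≥ max(width, height).
So the minimum side is max(19, 10) = 19.
Area = 19² = 361.

361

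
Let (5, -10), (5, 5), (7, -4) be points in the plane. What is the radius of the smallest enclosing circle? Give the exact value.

Call the three points A, B, C in the order given.
Side lengths²: AB² = 225, AC² = 40, BC² = 85.
Since AB² = 225 ≥ 85 + 40 = 125, the angle opposite AB is not acute, so the smallest enclosing circle has AB as diameter.
Centre = midpoint of AB = (5, -2.5), r² = 225/4 = 56.25.
r = √(56.25) = 7.5.

7.5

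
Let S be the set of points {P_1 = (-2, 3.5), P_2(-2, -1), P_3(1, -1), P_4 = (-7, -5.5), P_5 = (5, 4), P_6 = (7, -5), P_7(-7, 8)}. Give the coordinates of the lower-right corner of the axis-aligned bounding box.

x-range [-7, 7], y-range [-5.5, 8].
The lower-right corner is (7, -5.5).

(7, -5.5)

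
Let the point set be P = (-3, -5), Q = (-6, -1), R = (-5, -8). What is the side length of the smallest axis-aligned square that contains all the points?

The bounding box has width 3 and height 7.
An axis-aligned square enclosing the set must have side ≥ max(width, height).
So the minimum side is max(3, 7) = 7.

7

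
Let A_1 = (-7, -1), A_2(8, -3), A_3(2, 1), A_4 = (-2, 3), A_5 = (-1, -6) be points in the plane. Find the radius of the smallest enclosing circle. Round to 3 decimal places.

The farthest pair is A_1–A_2 with squared distance 229. The circle on this segment as diameter has centre (0.5, -2) and r² = 229/4 = 57.25.
Check A_3: distance² to centre = 11.25 ≤ 57.25, so it lies inside.
All remaining points lie in this disk, and no smaller disk contains both endpoints, so this is the minimum enclosing circle.
r = √(57.25) ≈ 7.566.

7.566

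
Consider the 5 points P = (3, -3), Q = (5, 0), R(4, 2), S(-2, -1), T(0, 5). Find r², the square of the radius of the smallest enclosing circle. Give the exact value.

18.25

The minimum enclosing circle of a finite set is fixed by two of the points (as a diameter) or three (as a circumcircle).
The farthest pair is P–T with squared distance 73. The circle on this segment as diameter has centre (1.5, 1) and r² = 73/4 = 18.25.
Check Q: distance² to centre = 13.25 ≤ 18.25, so it lies inside.
All remaining points lie in this disk, and no smaller disk contains both endpoints, so this is the minimum enclosing circle.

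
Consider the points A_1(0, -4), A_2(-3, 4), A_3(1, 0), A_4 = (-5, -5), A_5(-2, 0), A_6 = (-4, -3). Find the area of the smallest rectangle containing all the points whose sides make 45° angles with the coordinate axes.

In coordinates u = x + y, v = x − y the rectangle is axis-aligned; the map (x,y)→(u,v) scales areas by 2.
u-values: -4, 1, 1, -10, -2, -7; range = 1 − (-10) = 11.
v-values: 4, -7, 1, 0, -2, -1; range = 4 − (-7) = 11.
Area = (11 × 11) / 2 = 60.5.

60.5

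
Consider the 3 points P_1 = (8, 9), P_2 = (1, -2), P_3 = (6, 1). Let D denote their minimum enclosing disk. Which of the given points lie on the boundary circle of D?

Side lengths²: P_1P_2² = 170, P_1P_3² = 68, P_2P_3² = 34.
Since P_1P_2² = 170 ≥ 68 + 34 = 102, the angle opposite P_1P_2 is not acute, so the smallest enclosing circle has P_1P_2 as diameter.
Centre = midpoint of P_1P_2 = (4.5, 3.5), r² = 170/4 = 42.5.
The points at distance exactly r from the centre are P_1, P_2 — 2 points.

P_1, P_2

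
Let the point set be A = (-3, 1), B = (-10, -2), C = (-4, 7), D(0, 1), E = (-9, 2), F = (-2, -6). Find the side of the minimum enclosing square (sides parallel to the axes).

The bounding box has width 10 and height 13.
An axis-aligned square enclosing the set must have side ≥ max(width, height).
So the minimum side is max(10, 13) = 13.

13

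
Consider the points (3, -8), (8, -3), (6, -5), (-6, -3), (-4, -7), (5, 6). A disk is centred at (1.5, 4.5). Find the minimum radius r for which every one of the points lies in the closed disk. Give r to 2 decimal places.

The required radius is the distance from (1.5, 4.5) to the farthest point.
Squared distances: 158.5, 98.5, 110.5, 112.5, 162.5, 14.5.
Maximum is 162.5, attained at (-4, -7).
r = √(162.5) ≈ 12.75.

12.75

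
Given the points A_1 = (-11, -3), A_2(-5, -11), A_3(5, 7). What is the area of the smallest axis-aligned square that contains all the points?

The bounding box has width 16 and height 18.
An axis-aligned square enclosing the set must have side ≥ max(width, height).
So the minimum side is max(16, 18) = 18.
Area = 18² = 324.

324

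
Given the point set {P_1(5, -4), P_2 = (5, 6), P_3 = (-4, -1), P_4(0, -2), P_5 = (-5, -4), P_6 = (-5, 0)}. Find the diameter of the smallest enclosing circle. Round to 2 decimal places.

14.14

By Welzl's lemma the MEC is supported by two points (diametrically opposite) or three points (on a circumcircle).
The farthest pair is P_2–P_5 with squared distance 200. The circle on this segment as diameter has centre (0, 1) and r² = 200/4 = 50.
Check P_1: distance² to centre = 50 ≤ 50, so it lies inside.
All remaining points lie in this disk, and no smaller disk contains both endpoints, so this is the minimum enclosing circle.
Diameter = 2r = 2√50 ≈ 14.14.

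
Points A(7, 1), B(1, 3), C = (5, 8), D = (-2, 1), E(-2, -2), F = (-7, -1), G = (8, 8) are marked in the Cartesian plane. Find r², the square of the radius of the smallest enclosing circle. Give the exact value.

76.5

The minimum enclosing circle of a finite set is fixed by two of the points (as a diameter) or three (as a circumcircle).
The farthest pair is F–G with squared distance 306. The circle on this segment as diameter has centre (0.5, 3.5) and r² = 306/4 = 76.5.
Check A: distance² to centre = 48.5 ≤ 76.5, so it lies inside.
All remaining points lie in this disk, and no smaller disk contains both endpoints, so this is the minimum enclosing circle.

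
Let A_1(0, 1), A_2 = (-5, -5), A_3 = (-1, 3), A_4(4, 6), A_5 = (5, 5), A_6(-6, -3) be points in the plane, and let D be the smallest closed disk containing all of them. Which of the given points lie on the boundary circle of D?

The minimum enclosing circle of a finite set is fixed by two of the points (as a diameter) or three (as a circumcircle).
The farthest pair is A_2–A_4 with squared distance 202. The circle on this segment as diameter has centre (-0.5, 0.5) and r² = 202/4 = 50.5.
Check A_1: distance² to centre = 0.5 ≤ 50.5, so it lies inside.
All remaining points lie in this disk, and no smaller disk contains both endpoints, so this is the minimum enclosing circle.
The points at distance exactly r from the centre are A_2, A_4, A_5 — 3 points.

A_2, A_4, A_5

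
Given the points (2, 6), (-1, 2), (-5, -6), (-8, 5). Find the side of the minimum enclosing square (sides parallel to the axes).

12

The bounding box has width 10 and height 12.
An axis-aligned square enclosing the set must have side ≥ max(width, height).
So the minimum side is max(10, 12) = 12.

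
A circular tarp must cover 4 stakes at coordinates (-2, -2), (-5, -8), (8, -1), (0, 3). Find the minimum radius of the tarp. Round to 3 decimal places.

7.387

A smallest enclosing disk is always determined by at most three of the input points on its boundary.
The minimum enclosing circle is determined by three boundary points: (-5, -8), (8, -1), (0, 3).
Their circumcentre is (37/27, -115/27) with r² = 39785/729.
The farthest remaining point (-2, -2) is at distance² 12002/729 ≤ 39785/729.
r = √(39785/729) ≈ 7.387.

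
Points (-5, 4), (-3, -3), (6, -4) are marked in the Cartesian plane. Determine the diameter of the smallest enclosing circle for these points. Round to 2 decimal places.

13.60

Call the three points A, B, C in the order given.
Side lengths²: AB² = 53, AC² = 185, BC² = 82.
Since AC² = 185 ≥ 82 + 53 = 135, the angle opposite AC is not acute, so the smallest enclosing circle has AC as diameter.
Centre = midpoint of AC = (0.5, 0), r² = 185/4 = 46.25.
Diameter = 2r = 2√(46.25) ≈ 13.60.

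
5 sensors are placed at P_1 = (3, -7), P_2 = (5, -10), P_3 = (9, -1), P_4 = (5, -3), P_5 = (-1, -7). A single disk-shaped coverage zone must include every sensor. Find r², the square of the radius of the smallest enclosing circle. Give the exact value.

8245/242

A smallest enclosing disk is always determined by at most three of the input points on its boundary.
The minimum enclosing circle is determined by three boundary points: P_2, P_3, P_5.
Their circumcentre is (91/22, -93/22) with r² = 8245/242.
The farthest remaining point P_1 is at distance² 2173/242 ≤ 8245/242.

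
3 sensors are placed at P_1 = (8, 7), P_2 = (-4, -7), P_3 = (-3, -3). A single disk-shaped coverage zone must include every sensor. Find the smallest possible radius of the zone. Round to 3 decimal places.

9.220

Side lengths²: P_1P_2² = 340, P_1P_3² = 221, P_2P_3² = 17.
Since P_1P_2² = 340 ≥ 221 + 17 = 238, the angle opposite P_1P_2 is not acute, so the smallest enclosing circle has P_1P_2 as diameter.
Centre = midpoint of P_1P_2 = (2, 0), r² = 340/4 = 85.
r = √85 ≈ 9.220.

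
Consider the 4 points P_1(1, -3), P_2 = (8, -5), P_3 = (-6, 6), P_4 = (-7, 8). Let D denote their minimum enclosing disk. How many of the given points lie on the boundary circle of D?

A smallest enclosing disk is always determined by at most three of the input points on its boundary.
The farthest pair is P_2–P_4 with squared distance 394. The circle on this segment as diameter has centre (0.5, 1.5) and r² = 394/4 = 98.5.
Check P_1: distance² to centre = 20.5 ≤ 98.5, so it lies inside.
All remaining points lie in this disk, and no smaller disk contains both endpoints, so this is the minimum enclosing circle.
The points at distance exactly r from the centre are P_2, P_4 — 2 points.

2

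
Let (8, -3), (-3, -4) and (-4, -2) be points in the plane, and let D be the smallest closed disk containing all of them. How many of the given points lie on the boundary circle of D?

2

Call the three points A, B, C in the order given.
Side lengths²: AB² = 122, AC² = 145, BC² = 5.
Since AC² = 145 ≥ 122 + 5 = 127, the angle opposite AC is not acute, so the smallest enclosing circle has AC as diameter.
Centre = midpoint of AC = (2, -2.5), r² = 145/4 = 36.25.
The points at distance exactly r from the centre are (8, -3), (-4, -2) — 2 points.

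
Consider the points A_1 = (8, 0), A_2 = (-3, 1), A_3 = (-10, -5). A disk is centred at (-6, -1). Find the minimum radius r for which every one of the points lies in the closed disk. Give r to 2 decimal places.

The required radius is the distance from (-6, -1) to the farthest point.
Squared distances: 197, 13, 32.
Maximum is 197, attained at A_1.
r = √197 ≈ 14.04.

14.04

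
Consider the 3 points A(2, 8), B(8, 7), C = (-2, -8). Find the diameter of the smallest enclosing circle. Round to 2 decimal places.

18.03

Side lengths²: AB² = 37, AC² = 272, BC² = 325.
Since BC² = 325 ≥ 272 + 37 = 309, the angle opposite BC is not acute, so the smallest enclosing circle has BC as diameter.
Centre = midpoint of BC = (3, -0.5), r² = 325/4 = 81.25.
Diameter = 2r = 2√(81.25) ≈ 18.03.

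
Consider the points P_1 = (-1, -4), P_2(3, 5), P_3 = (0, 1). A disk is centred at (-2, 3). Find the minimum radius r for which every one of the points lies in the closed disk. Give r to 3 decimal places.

The required radius is the distance from (-2, 3) to the farthest point.
Squared distances: 50, 29, 8.
Maximum is 50, attained at P_1.
r = √50 ≈ 7.071.

7.071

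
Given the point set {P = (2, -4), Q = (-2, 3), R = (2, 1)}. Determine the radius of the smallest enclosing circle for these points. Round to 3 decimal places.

Side lengths²: PQ² = 65, PR² = 25, QR² = 20.
Since PQ² = 65 ≥ 25 + 20 = 45, the angle opposite PQ is not acute, so the smallest enclosing circle has PQ as diameter.
Centre = midpoint of PQ = (0, -0.5), r² = 65/4 = 16.25.
r = √(16.25) ≈ 4.031.

4.031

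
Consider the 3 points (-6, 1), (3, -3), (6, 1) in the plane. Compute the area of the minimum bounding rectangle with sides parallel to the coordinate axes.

48

x ranges over [-6, 6], width 12.
y ranges over [-3, 1], height 4.
Area = 12 × 4 = 48.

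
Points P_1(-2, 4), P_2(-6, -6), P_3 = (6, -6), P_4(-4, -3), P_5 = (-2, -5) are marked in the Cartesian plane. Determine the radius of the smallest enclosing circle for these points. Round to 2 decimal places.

6.90

By Welzl's lemma the MEC is supported by two points (diametrically opposite) or three points (on a circumcircle).
The minimum enclosing circle is determined by three boundary points: P_1, P_2, P_3.
Their circumcentre is (0, -2.6) with r² = 47.56.
The farthest remaining point P_4 is at distance² 16.16 ≤ 47.56.
r = √(47.56) ≈ 6.90.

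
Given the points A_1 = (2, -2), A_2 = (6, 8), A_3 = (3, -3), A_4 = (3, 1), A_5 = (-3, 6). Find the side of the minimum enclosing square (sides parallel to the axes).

The bounding box has width 9 and height 11.
An axis-aligned square enclosing the set must have side ≥ max(width, height).
So the minimum side is max(9, 11) = 11.

11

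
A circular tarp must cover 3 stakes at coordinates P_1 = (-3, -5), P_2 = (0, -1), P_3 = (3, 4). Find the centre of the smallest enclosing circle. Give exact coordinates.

(0, -0.5)

Side lengths²: P_1P_2² = 25, P_1P_3² = 117, P_2P_3² = 34.
Since P_1P_3² = 117 ≥ 34 + 25 = 59, the angle opposite P_1P_3 is not acute, so the smallest enclosing circle has P_1P_3 as diameter.
Centre = midpoint of P_1P_3 = (0, -0.5), r² = 117/4 = 29.25.
Centre = (0, -0.5).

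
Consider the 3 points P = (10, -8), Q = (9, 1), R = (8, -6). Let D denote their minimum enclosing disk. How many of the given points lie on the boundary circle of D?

2

Side lengths²: PQ² = 82, PR² = 8, QR² = 50.
Since PQ² = 82 ≥ 50 + 8 = 58, the angle opposite PQ is not acute, so the smallest enclosing circle has PQ as diameter.
Centre = midpoint of PQ = (9.5, -3.5), r² = 82/4 = 20.5.
The points at distance exactly r from the centre are P, Q — 2 points.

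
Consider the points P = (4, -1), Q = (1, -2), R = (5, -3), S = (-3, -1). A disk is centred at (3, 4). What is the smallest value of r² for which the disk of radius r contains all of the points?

61

The required radius is the distance from (3, 4) to the farthest point.
Squared distances: 26, 40, 53, 61.
Maximum is 61, attained at S.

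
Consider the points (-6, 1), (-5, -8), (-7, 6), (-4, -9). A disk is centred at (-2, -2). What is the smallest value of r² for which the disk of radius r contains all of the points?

89

The required radius is the distance from (-2, -2) to the farthest point.
Squared distances: 25, 45, 89, 53.
Maximum is 89, attained at (-7, 6).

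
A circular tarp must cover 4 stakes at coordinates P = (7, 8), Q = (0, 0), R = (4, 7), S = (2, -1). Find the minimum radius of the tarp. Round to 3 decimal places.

By Welzl's lemma the MEC is supported by two points (diametrically opposite) or three points (on a circumcircle).
The farthest pair is P–Q with squared distance 113. The circle on this segment as diameter has centre (3.5, 4) and r² = 113/4 = 28.25.
Check R: distance² to centre = 9.25 ≤ 28.25, so it lies inside.
All remaining points lie in this disk, and no smaller disk contains both endpoints, so this is the minimum enclosing circle.
r = √(28.25) ≈ 5.315.

5.315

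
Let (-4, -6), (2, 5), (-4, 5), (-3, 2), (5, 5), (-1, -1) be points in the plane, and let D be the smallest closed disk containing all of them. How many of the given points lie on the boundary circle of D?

3

The farthest pair is (-4, -6)–(5, 5) with squared distance 202. The circle on this segment as diameter has centre (0.5, -0.5) and r² = 202/4 = 50.5.
Check (2, 5): distance² to centre = 32.5 ≤ 50.5, so it lies inside.
All remaining points lie in this disk, and no smaller disk contains both endpoints, so this is the minimum enclosing circle.
The points at distance exactly r from the centre are (-4, -6), (-4, 5), (5, 5) — 3 points.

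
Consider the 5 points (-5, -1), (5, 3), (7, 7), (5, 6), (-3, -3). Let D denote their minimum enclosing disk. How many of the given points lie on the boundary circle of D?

3

The minimum enclosing circle of a finite set is fixed by two of the points (as a diameter) or three (as a circumcircle).
The farthest pair is (-5, -1)–(7, 7) with squared distance 208. The circle on this segment as diameter has centre (1, 3) and r² = 208/4 = 52.
Check (5, 3): distance² to centre = 16 ≤ 52, so it lies inside.
All remaining points lie in this disk, and no smaller disk contains both endpoints, so this is the minimum enclosing circle.
The points at distance exactly r from the centre are (-5, -1), (7, 7), (-3, -3) — 3 points.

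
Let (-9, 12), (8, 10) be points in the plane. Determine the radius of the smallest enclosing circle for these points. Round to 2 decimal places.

8.56

The smallest circle enclosing two points has them as diameter endpoints.
Centre = midpoint = (-0.5, 11); r² = |(-9, 12)−(8, 10)|²/4 = 293/4 = 73.25.
r = √(73.25) ≈ 8.56.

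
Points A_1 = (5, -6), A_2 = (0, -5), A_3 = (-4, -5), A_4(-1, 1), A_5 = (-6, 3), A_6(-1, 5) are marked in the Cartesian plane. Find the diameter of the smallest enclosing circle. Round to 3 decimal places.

14.213

A smallest enclosing disk is always determined by at most three of the input points on its boundary.
The farthest pair is A_1–A_5 with squared distance 202. The circle on this segment as diameter has centre (-0.5, -1.5) and r² = 202/4 = 50.5.
Check A_2: distance² to centre = 12.5 ≤ 50.5, so it lies inside.
All remaining points lie in this disk, and no smaller disk contains both endpoints, so this is the minimum enclosing circle.
Diameter = 2r = 2√(50.5) ≈ 14.213.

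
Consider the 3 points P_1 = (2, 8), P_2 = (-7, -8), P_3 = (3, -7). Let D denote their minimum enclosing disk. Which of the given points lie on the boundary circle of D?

Side lengths²: P_1P_2² = 337, P_1P_3² = 226, P_2P_3² = 101.
Since P_1P_2² = 337 ≥ 226 + 101 = 327, the angle opposite P_1P_2 is not acute, so the smallest enclosing circle has P_1P_2 as diameter.
Centre = midpoint of P_1P_2 = (-2.5, 0), r² = 337/4 = 84.25.
The points at distance exactly r from the centre are P_1, P_2 — 2 points.

P_1, P_2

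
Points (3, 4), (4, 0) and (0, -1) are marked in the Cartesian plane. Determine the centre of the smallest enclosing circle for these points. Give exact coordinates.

(1.5, 1.5)

Call the three points A, B, C in the order given.
Side lengths²: AB² = 17, AC² = 34, BC² = 17.
Since AC² = 34 ≥ 17 + 17 = 34, the angle opposite AC is not acute, so the smallest enclosing circle has AC as diameter.
Centre = midpoint of AC = (1.5, 1.5), r² = 34/4 = 8.5.
Centre = (1.5, 1.5).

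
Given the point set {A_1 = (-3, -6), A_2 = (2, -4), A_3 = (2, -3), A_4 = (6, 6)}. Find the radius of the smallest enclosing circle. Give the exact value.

7.5

A smallest enclosing disk is always determined by at most three of the input points on its boundary.
The farthest pair is A_1–A_4 with squared distance 225. The circle on this segment as diameter has centre (1.5, 0) and r² = 225/4 = 56.25.
Check A_2: distance² to centre = 16.25 ≤ 56.25, so it lies inside.
All remaining points lie in this disk, and no smaller disk contains both endpoints, so this is the minimum enclosing circle.
r = √(56.25) = 7.5.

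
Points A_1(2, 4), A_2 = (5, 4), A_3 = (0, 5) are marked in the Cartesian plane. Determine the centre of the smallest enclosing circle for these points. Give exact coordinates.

(2.5, 4.5)

Side lengths²: A_1A_2² = 9, A_1A_3² = 5, A_2A_3² = 26.
Since A_2A_3² = 26 ≥ 9 + 5 = 14, the angle opposite A_2A_3 is not acute, so the smallest enclosing circle has A_2A_3 as diameter.
Centre = midpoint of A_2A_3 = (2.5, 4.5), r² = 26/4 = 6.5.
Centre = (2.5, 4.5).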